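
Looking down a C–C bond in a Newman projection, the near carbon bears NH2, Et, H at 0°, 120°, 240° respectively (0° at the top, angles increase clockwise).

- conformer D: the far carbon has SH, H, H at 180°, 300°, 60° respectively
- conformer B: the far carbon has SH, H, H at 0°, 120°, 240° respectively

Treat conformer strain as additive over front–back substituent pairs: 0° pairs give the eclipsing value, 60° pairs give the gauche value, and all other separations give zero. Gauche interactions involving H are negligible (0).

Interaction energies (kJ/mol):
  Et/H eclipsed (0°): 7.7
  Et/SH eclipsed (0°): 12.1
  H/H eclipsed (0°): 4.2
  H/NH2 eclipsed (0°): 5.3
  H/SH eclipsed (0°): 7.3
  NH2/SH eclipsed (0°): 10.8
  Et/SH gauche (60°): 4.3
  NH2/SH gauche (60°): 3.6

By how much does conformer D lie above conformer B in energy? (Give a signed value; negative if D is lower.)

-18.4 kJ/mol

D (staggered): Et(120°)/SH(180°) gauche 4.3 → 4.3 kJ/mol.
B (eclipsed): NH2(0°)/SH(0°) eclipsed 10.8; Et(120°)/H(120°) eclipsed 7.7; H(240°)/H(240°) eclipsed 4.2 → 22.7 kJ/mol.
E(D) − E(B) = 4.3 − 22.7 = -18.4 kJ/mol.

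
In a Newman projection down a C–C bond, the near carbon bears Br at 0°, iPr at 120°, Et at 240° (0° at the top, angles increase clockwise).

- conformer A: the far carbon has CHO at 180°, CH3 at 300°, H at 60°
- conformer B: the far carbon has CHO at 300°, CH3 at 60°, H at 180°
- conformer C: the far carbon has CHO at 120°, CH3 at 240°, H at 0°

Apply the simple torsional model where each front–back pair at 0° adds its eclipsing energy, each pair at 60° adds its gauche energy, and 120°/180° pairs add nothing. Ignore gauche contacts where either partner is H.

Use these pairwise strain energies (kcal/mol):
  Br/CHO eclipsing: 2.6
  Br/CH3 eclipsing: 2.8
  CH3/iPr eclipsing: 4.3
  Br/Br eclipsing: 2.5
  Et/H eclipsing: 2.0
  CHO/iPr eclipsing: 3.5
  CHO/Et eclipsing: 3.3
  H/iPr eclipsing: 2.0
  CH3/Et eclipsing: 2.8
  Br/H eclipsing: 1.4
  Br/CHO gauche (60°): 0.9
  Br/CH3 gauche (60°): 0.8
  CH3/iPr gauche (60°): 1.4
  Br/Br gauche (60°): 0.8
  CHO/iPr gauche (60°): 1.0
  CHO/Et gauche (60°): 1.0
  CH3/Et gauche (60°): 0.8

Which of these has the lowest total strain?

A

A (staggered): Br(0°)/CH3(300°) gauche 0.8; iPr(120°)/CHO(180°) gauche 1.0; Et(240°)/CHO(180°) gauche 1.0; Et(240°)/CH3(300°) gauche 0.8 → 3.6 kcal/mol.
B (staggered): Br(0°)/CHO(300°) gauche 0.9; Br(0°)/CH3(60°) gauche 0.8; iPr(120°)/CH3(60°) gauche 1.4; Et(240°)/CHO(300°) gauche 1.0 → 4.1 kcal/mol.
C (eclipsed): Br(0°)/H(0°) eclipsed 1.4; iPr(120°)/CHO(120°) eclipsed 3.5; Et(240°)/CH3(240°) eclipsed 2.8 → 7.7 kcal/mol.
A has the lowest total (3.6 kcal/mol).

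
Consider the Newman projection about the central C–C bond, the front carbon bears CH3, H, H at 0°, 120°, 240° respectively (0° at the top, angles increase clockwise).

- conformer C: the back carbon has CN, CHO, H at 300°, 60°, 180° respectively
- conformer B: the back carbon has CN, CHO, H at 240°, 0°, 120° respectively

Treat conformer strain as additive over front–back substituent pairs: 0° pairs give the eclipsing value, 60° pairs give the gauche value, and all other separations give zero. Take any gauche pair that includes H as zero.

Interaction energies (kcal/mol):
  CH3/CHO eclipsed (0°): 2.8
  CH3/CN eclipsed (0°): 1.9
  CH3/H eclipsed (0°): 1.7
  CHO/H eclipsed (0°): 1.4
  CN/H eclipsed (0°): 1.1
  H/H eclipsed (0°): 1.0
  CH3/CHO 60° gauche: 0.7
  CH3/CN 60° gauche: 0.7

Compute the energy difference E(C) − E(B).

-3.5 kcal/mol

C (staggered): CH3(0°)/CN(300°) gauche 0.7; CH3(0°)/CHO(60°) gauche 0.7 → 1.4 kcal/mol.
B (eclipsed): CH3(0°)/CHO(0°) eclipsed 2.8; H(120°)/H(120°) eclipsed 1.0; H(240°)/CN(240°) eclipsed 1.1 → 4.9 kcal/mol.
E(C) − E(B) = 1.4 − 4.9 = -3.5 kcal/mol.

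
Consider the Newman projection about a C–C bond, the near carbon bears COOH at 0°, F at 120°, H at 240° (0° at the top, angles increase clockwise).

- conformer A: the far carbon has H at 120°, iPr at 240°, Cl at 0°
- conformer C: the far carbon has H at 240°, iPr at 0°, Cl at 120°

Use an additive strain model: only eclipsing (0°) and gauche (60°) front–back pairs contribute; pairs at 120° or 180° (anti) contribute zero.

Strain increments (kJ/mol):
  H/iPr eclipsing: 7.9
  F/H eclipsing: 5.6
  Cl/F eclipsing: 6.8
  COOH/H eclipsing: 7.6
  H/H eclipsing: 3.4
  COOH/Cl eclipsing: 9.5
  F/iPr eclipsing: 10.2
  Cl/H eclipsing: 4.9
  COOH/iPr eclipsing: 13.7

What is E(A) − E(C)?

-0.9 kJ/mol

A is eclipsed. COOH at 0° is eclipsed with Cl at 0° (9.5); F at 120° is eclipsed with H at 120° (5.6); H at 240° is eclipsed with iPr at 240° (7.9). Total 23.0 kJ/mol.
C is eclipsed. COOH at 0° is eclipsed with iPr at 0° (13.7); F at 120° is eclipsed with Cl at 120° (6.8); H at 240° is eclipsed with H at 240° (3.4). Total 23.9 kJ/mol.
E(A) − E(C) = 23.0 − 23.9 = -0.9 kJ/mol.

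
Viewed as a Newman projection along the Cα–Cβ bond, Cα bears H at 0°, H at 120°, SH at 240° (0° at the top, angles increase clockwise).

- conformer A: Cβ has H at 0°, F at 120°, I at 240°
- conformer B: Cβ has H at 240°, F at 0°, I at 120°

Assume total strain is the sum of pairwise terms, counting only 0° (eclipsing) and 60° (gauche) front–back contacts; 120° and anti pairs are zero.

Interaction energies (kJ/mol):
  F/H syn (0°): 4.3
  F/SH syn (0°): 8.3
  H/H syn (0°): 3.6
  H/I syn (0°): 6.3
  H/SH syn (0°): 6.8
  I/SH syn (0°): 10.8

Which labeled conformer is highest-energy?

A (eclipsed): H(0°)/H(0°) eclipsed 3.6; H(120°)/F(120°) eclipsed 4.3; SH(240°)/I(240°) eclipsed 10.8 → 18.7 kJ/mol.
B (eclipsed): H(0°)/F(0°) eclipsed 4.3; H(120°)/I(120°) eclipsed 6.3; SH(240°)/H(240°) eclipsed 6.8 → 17.4 kJ/mol.
A has the highest total (18.7 kJ/mol).

A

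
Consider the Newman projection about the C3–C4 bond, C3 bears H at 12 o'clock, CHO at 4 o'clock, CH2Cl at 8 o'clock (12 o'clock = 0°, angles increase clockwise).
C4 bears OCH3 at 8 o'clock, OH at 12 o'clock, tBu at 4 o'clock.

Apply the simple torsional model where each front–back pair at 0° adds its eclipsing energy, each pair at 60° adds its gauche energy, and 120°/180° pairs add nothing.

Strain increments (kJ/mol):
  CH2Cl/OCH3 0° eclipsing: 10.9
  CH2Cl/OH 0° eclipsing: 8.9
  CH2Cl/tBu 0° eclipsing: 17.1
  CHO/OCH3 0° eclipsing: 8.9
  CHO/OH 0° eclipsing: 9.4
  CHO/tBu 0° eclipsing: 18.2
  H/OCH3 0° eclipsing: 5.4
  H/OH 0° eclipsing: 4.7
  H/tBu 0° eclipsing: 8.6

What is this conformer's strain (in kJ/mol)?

This conformer is eclipsed. H at 0° is eclipsed with OH at 0° (4.7); CHO at 120° is eclipsed with tBu at 120° (18.2); CH2Cl at 240° is eclipsed with OCH3 at 240° (10.9). Total 33.8 kJ/mol.

33.8 kJ/mol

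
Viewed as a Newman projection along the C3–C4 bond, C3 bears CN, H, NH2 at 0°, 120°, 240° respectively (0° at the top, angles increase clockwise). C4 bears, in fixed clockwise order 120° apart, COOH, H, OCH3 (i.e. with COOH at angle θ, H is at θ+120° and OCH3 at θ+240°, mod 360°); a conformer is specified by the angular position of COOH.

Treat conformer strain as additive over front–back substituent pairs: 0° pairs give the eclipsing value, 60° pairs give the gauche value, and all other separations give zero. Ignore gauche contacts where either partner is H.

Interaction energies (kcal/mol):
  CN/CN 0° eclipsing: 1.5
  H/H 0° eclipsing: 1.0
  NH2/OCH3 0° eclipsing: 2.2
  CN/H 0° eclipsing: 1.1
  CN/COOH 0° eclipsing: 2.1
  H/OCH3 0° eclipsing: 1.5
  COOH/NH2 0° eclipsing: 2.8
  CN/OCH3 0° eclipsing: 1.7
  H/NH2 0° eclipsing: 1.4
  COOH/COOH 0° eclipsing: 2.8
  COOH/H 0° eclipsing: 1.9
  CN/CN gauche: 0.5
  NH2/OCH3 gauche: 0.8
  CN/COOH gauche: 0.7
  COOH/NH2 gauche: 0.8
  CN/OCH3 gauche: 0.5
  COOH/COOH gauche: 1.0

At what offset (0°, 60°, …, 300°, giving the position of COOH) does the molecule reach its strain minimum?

COOH at 0° is eclipsed. CN at 0° is eclipsed with COOH at 0° (2.1); H at 120° is eclipsed with H at 120° (1.0); NH2 at 240° is eclipsed with OCH3 at 240° (2.2). Total 5.3 kcal/mol.
COOH at 60° is staggered. CN at 0° is gauche with COOH at 60° (0.7); CN at 0° is gauche with OCH3 at 300° (0.5); NH2 at 240° is gauche with OCH3 at 300° (0.8). Total 2.0 kcal/mol.
COOH at 120° is eclipsed. CN at 0° is eclipsed with OCH3 at 0° (1.7); H at 120° is eclipsed with COOH at 120° (1.9); NH2 at 240° is eclipsed with H at 240° (1.4). Total 5.0 kcal/mol.
COOH at 180° is staggered. CN at 0° is gauche with OCH3 at 60° (0.5); NH2 at 240° is gauche with COOH at 180° (0.8). Total 1.3 kcal/mol.
COOH at 240° is eclipsed. CN at 0° is eclipsed with H at 0° (1.1); H at 120° is eclipsed with OCH3 at 120° (1.5); NH2 at 240° is eclipsed with COOH at 240° (2.8). Total 5.4 kcal/mol.
COOH at 300° is staggered. CN at 0° is gauche with COOH at 300° (0.7); NH2 at 240° is gauche with COOH at 300° (0.8); NH2 at 240° is gauche with OCH3 at 180° (0.8). Total 2.3 kcal/mol.
The minimum (1.3 kcal/mol) occurs with COOH at 180°.

180°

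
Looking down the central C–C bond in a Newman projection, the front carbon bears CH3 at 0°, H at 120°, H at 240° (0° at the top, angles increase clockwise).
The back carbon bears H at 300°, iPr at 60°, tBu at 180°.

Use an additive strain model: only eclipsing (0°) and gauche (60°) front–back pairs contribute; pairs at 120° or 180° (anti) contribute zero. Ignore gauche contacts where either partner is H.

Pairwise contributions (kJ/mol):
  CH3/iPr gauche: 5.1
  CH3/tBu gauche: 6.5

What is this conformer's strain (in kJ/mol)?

This conformer (staggered): CH3(0°)/iPr(60°) gauche 5.1 → 5.1 kJ/mol.

5.1 kJ/mol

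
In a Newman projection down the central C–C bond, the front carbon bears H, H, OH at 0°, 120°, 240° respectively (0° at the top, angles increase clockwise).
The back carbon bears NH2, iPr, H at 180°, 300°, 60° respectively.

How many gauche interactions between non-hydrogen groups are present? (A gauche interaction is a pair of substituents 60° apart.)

Non-H gauche pairs: OH(240°)/NH2(180°); OH(240°)/iPr(300°) — 2 interactions.

2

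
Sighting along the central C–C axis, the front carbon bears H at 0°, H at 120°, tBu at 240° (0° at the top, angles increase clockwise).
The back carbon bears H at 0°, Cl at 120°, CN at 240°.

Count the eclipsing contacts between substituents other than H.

Non-H eclipsing pairs: tBu(240°)/CN(240°) — 1 interaction.

1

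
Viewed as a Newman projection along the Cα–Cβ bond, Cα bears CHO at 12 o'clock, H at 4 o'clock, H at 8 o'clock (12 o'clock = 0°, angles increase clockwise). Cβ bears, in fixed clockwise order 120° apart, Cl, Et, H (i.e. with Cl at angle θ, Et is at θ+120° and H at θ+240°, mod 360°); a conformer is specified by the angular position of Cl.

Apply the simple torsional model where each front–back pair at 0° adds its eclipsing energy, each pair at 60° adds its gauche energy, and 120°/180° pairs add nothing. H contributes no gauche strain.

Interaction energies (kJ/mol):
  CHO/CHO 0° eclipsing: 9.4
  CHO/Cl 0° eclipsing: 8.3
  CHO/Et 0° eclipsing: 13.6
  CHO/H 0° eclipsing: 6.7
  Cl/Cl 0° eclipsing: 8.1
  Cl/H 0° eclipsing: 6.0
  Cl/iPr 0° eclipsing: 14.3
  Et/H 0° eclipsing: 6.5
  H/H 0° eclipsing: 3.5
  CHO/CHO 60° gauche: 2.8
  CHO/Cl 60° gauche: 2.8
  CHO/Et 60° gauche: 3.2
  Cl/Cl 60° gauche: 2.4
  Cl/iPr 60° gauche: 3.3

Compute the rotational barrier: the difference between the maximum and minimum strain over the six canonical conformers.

Cl at 0° (eclipsed): CHO(0°)/Cl(0°) eclipsed 8.3; H(120°)/Et(120°) eclipsed 6.5; H(240°)/H(240°) eclipsed 3.5 → 18.3 kJ/mol.
Cl at 60° (staggered): CHO(0°)/Cl(60°) gauche 2.8 → 2.8 kJ/mol.
Cl at 120° (eclipsed): CHO(0°)/H(0°) eclipsed 6.7; H(120°)/Cl(120°) eclipsed 6.0; H(240°)/Et(240°) eclipsed 6.5 → 19.2 kJ/mol.
Cl at 180° (staggered): CHO(0°)/Et(300°) gauche 3.2 → 3.2 kJ/mol.
Cl at 240° (eclipsed): CHO(0°)/Et(0°) eclipsed 13.6; H(120°)/H(120°) eclipsed 3.5; H(240°)/Cl(240°) eclipsed 6.0 → 23.1 kJ/mol.
Cl at 300° (staggered): CHO(0°)/Cl(300°) gauche 2.8; CHO(0°)/Et(60°) gauche 3.2 → 6.0 kJ/mol.
Max at 240° (23.1 kJ/mol), min at 60° (2.8 kJ/mol); barrier = 20.3 kJ/mol.

20.3 kJ/mol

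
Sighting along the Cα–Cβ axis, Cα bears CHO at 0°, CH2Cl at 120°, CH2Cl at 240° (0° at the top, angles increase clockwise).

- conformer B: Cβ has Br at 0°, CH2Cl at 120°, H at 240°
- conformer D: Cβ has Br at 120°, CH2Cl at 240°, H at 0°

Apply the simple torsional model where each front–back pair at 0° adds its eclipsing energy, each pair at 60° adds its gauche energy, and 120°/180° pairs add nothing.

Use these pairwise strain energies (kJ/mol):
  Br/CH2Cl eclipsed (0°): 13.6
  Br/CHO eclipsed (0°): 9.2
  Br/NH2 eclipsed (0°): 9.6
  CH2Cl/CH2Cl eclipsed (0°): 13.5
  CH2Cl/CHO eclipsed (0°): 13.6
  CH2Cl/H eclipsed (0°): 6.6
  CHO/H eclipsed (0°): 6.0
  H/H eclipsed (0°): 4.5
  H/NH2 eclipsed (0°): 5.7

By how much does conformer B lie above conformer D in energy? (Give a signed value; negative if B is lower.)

-3.8 kJ/mol

B (eclipsed): CHO–Br eclipsed, CH2Cl–CH2Cl eclipsed, CH2Cl–H eclipsed; 9.2 + 13.5 + 6.6 = 29.3 kJ/mol.
D (eclipsed): CHO–H eclipsed, CH2Cl–Br eclipsed, CH2Cl–CH2Cl eclipsed; 6.0 + 13.6 + 13.5 = 33.1 kJ/mol.
E(B) − E(D) = 29.3 − 33.1 = -3.8 kJ/mol.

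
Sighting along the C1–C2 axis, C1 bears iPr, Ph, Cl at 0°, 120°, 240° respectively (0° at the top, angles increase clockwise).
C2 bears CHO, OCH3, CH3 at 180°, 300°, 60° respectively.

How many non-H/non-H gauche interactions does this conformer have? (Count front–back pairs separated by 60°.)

6

Non-H gauche pairs: iPr(0°)/OCH3(300°); iPr(0°)/CH3(60°); Ph(120°)/CHO(180°); Ph(120°)/CH3(60°); Cl(240°)/CHO(180°); Cl(240°)/OCH3(300°) — 6 interactions.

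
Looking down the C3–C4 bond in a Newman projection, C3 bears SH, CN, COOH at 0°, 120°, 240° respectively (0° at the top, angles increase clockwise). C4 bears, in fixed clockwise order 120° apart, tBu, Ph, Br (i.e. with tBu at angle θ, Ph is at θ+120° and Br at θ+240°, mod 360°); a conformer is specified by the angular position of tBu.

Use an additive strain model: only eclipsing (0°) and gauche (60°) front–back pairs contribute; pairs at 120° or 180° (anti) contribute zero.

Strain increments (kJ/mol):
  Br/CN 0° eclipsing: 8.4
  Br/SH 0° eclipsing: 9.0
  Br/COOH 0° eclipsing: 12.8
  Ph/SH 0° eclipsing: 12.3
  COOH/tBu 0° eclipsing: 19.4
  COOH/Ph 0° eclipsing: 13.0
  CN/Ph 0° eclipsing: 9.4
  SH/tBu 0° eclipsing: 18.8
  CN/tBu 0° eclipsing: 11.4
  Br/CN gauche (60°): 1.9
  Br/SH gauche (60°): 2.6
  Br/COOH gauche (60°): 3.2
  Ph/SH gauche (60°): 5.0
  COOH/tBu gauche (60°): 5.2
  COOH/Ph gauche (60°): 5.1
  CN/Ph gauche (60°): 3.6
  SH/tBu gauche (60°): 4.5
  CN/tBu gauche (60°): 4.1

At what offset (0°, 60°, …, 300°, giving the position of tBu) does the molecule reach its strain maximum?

tBu at 0° (eclipsed): SH–tBu eclipsed, CN–Ph eclipsed, COOH–Br eclipsed; 18.8 + 9.4 + 12.8 = 41.0 kJ/mol.
tBu at 60° (staggered): SH–tBu gauche, SH–Br gauche, CN–tBu gauche, CN–Ph gauche, COOH–Ph gauche, COOH–Br gauche; 4.5 + 2.6 + 4.1 + 3.6 + 5.1 + 3.2 = 23.1 kJ/mol.
tBu at 120° (eclipsed): SH–Br eclipsed, CN–tBu eclipsed, COOH–Ph eclipsed; 9.0 + 11.4 + 13.0 = 33.4 kJ/mol.
tBu at 180° (staggered): SH–Ph gauche, SH–Br gauche, CN–tBu gauche, CN–Br gauche, COOH–tBu gauche, COOH–Ph gauche; 5.0 + 2.6 + 4.1 + 1.9 + 5.2 + 5.1 = 23.9 kJ/mol.
tBu at 240° (eclipsed): SH–Ph eclipsed, CN–Br eclipsed, COOH–tBu eclipsed; 12.3 + 8.4 + 19.4 = 40.1 kJ/mol.
tBu at 300° (staggered): SH–tBu gauche, SH–Ph gauche, CN–Ph gauche, CN–Br gauche, COOH–tBu gauche, COOH–Br gauche; 4.5 + 5.0 + 3.6 + 1.9 + 5.2 + 3.2 = 23.4 kJ/mol.
The maximum (41.0 kJ/mol) occurs with tBu at 0°.

0°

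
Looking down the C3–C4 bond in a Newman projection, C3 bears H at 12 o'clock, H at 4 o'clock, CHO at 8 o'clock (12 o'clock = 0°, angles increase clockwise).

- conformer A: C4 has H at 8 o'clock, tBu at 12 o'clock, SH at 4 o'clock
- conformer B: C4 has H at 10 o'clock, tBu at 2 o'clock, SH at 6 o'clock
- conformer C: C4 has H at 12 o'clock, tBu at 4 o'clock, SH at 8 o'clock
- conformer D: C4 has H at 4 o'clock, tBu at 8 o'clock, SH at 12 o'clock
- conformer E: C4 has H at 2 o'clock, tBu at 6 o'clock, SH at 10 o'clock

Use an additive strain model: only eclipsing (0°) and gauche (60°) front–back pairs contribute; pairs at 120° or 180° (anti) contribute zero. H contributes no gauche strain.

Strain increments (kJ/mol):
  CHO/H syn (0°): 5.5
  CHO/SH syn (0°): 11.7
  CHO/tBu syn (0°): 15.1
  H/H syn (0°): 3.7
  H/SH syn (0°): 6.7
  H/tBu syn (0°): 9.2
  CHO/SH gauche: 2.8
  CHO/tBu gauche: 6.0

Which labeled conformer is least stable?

A (eclipsed): H–tBu eclipsed, H–SH eclipsed, CHO–H eclipsed; 9.2 + 6.7 + 5.5 = 21.4 kJ/mol.
B (staggered): CHO–SH gauche; 2.8 = 2.8 kJ/mol.
C (eclipsed): H–H eclipsed, H–tBu eclipsed, CHO–SH eclipsed; 3.7 + 9.2 + 11.7 = 24.6 kJ/mol.
D (eclipsed): H–SH eclipsed, H–H eclipsed, CHO–tBu eclipsed; 6.7 + 3.7 + 15.1 = 25.5 kJ/mol.
E (staggered): CHO–tBu gauche, CHO–SH gauche; 6.0 + 2.8 = 8.8 kJ/mol.
D has the highest total (25.5 kJ/mol).

D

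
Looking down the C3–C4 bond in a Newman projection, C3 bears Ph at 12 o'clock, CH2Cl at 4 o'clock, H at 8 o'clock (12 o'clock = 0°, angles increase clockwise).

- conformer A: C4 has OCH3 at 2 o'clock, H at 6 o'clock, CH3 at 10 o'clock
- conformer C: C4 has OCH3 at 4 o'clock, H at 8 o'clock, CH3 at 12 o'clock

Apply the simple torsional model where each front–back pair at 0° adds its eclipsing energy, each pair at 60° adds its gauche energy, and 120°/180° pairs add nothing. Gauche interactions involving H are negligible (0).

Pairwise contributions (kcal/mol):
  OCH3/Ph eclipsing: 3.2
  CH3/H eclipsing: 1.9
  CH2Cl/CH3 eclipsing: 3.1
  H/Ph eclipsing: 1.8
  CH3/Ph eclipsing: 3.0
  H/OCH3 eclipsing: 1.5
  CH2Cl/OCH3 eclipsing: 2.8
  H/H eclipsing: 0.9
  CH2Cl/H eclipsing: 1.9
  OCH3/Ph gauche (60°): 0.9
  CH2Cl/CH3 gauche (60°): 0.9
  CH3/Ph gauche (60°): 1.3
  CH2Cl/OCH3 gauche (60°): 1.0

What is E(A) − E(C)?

-3.5 kcal/mol

A is staggered. Ph at 0° is gauche with OCH3 at 60° (0.9); Ph at 0° is gauche with CH3 at 300° (1.3); CH2Cl at 120° is gauche with OCH3 at 60° (1.0). Total 3.2 kcal/mol.
C is eclipsed. Ph at 0° is eclipsed with CH3 at 0° (3.0); CH2Cl at 120° is eclipsed with OCH3 at 120° (2.8); H at 240° is eclipsed with H at 240° (0.9). Total 6.7 kcal/mol.
E(A) − E(C) = 3.2 − 6.7 = -3.5 kcal/mol.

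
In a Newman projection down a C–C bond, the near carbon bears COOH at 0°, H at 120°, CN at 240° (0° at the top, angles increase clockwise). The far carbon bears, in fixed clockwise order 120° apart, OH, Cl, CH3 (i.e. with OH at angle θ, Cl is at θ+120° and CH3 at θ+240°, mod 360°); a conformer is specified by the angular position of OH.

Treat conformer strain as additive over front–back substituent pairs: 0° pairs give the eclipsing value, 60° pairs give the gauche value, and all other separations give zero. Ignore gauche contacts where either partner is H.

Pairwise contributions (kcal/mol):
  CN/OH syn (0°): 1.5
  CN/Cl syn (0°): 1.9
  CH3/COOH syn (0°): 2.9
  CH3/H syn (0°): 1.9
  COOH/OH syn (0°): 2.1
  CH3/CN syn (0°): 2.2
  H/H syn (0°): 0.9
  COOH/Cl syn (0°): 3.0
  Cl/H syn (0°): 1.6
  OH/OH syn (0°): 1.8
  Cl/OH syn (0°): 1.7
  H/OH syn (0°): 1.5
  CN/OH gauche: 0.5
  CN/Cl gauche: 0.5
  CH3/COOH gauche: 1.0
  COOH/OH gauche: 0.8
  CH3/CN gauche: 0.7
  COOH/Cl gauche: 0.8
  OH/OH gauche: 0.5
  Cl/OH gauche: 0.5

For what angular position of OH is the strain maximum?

OH at 0° (eclipsed): COOH–OH eclipsed, H–Cl eclipsed, CN–CH3 eclipsed; 2.1 + 1.6 + 2.2 = 5.9 kcal/mol.
OH at 60° (staggered): COOH–OH gauche, COOH–CH3 gauche, CN–Cl gauche, CN–CH3 gauche; 0.8 + 1.0 + 0.5 + 0.7 = 3.0 kcal/mol.
OH at 120° (eclipsed): COOH–CH3 eclipsed, H–OH eclipsed, CN–Cl eclipsed; 2.9 + 1.5 + 1.9 = 6.3 kcal/mol.
OH at 180° (staggered): COOH–Cl gauche, COOH–CH3 gauche, CN–OH gauche, CN–Cl gauche; 0.8 + 1.0 + 0.5 + 0.5 = 2.8 kcal/mol.
OH at 240° (eclipsed): COOH–Cl eclipsed, H–CH3 eclipsed, CN–OH eclipsed; 3.0 + 1.9 + 1.5 = 6.4 kcal/mol.
OH at 300° (staggered): COOH–OH gauche, COOH–Cl gauche, CN–OH gauche, CN–CH3 gauche; 0.8 + 0.8 + 0.5 + 0.7 = 2.8 kcal/mol.
The maximum (6.4 kcal/mol) occurs with OH at 240°.

240°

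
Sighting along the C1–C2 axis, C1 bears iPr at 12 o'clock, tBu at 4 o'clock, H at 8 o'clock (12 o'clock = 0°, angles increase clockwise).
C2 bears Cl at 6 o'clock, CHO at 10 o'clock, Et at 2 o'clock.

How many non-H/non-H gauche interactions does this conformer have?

4

Non-H gauche pairs: iPr(0°)/CHO(300°); iPr(0°)/Et(60°); tBu(120°)/Cl(180°); tBu(120°)/Et(60°) — 4 interactions.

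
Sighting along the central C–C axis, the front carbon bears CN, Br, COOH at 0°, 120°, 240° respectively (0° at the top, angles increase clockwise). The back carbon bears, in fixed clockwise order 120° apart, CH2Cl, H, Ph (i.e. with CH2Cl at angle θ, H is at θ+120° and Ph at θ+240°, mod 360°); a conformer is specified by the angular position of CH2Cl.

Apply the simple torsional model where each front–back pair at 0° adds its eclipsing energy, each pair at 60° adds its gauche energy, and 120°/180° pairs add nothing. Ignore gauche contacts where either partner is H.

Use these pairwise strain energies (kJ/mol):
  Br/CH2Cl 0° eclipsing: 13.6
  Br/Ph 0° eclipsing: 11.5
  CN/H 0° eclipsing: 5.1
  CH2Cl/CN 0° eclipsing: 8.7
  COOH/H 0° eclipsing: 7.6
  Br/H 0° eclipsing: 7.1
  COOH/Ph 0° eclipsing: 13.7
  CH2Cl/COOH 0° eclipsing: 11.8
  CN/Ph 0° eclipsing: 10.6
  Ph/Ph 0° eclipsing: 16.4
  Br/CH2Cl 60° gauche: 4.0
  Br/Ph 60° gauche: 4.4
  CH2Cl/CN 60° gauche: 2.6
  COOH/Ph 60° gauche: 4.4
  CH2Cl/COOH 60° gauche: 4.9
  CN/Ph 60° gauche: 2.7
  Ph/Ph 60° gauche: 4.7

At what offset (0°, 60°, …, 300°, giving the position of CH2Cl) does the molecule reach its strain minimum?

CH2Cl at 0° (eclipsed): CN(0°)/CH2Cl(0°) eclipsed 8.7; Br(120°)/H(120°) eclipsed 7.1; COOH(240°)/Ph(240°) eclipsed 13.7 → 29.5 kJ/mol.
CH2Cl at 60° (staggered): CN(0°)/CH2Cl(60°) gauche 2.6; CN(0°)/Ph(300°) gauche 2.7; Br(120°)/CH2Cl(60°) gauche 4.0; COOH(240°)/Ph(300°) gauche 4.4 → 13.7 kJ/mol.
CH2Cl at 120° (eclipsed): CN(0°)/Ph(0°) eclipsed 10.6; Br(120°)/CH2Cl(120°) eclipsed 13.6; COOH(240°)/H(240°) eclipsed 7.6 → 31.8 kJ/mol.
CH2Cl at 180° (staggered): CN(0°)/Ph(60°) gauche 2.7; Br(120°)/CH2Cl(180°) gauche 4.0; Br(120°)/Ph(60°) gauche 4.4; COOH(240°)/CH2Cl(180°) gauche 4.9 → 16.0 kJ/mol.
CH2Cl at 240° (eclipsed): CN(0°)/H(0°) eclipsed 5.1; Br(120°)/Ph(120°) eclipsed 11.5; COOH(240°)/CH2Cl(240°) eclipsed 11.8 → 28.4 kJ/mol.
CH2Cl at 300° (staggered): CN(0°)/CH2Cl(300°) gauche 2.6; Br(120°)/Ph(180°) gauche 4.4; COOH(240°)/CH2Cl(300°) gauche 4.9; COOH(240°)/Ph(180°) gauche 4.4 → 16.3 kJ/mol.
The minimum (13.7 kJ/mol) occurs with CH2Cl at 60°.

60°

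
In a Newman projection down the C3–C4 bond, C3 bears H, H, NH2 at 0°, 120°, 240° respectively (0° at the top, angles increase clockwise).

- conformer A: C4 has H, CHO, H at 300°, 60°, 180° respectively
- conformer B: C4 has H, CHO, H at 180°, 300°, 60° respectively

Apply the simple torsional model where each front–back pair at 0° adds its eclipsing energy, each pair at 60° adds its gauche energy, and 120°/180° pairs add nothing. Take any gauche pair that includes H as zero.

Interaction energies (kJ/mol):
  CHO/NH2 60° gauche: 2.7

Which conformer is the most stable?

A (staggered): no non-H gauche contacts → 0.0 kJ/mol.
B (staggered): NH2–CHO gauche; 2.7 = 2.7 kJ/mol.
A has the lowest total (0.0 kJ/mol).

A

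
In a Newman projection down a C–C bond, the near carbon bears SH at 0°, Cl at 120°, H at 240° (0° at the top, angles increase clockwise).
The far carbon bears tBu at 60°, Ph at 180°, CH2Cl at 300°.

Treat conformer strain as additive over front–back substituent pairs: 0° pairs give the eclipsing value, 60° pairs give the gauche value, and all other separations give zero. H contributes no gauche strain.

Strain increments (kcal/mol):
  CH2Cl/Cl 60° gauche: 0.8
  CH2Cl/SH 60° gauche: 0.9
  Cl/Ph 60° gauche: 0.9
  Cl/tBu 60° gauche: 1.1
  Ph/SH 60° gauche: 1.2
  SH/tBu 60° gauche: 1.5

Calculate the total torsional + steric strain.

4.4 kcal/mol

This conformer (staggered): SH–tBu gauche, SH–CH2Cl gauche, Cl–tBu gauche, Cl–Ph gauche; 1.5 + 0.9 + 1.1 + 0.9 = 4.4 kcal/mol.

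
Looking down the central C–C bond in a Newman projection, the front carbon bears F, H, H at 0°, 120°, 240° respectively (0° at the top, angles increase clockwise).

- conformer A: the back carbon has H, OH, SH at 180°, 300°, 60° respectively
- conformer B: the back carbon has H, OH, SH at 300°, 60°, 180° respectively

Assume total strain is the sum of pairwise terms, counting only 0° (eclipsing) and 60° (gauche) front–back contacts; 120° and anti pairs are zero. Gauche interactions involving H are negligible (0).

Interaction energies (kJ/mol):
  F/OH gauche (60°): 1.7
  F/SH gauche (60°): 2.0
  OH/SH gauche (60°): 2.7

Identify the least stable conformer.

A is staggered. F at 0° is gauche with OH at 300° (1.7); F at 0° is gauche with SH at 60° (2.0). Total 3.7 kJ/mol.
B is staggered. F at 0° is gauche with OH at 60° (1.7). Total 1.7 kJ/mol.
A has the highest total (3.7 kJ/mol).

A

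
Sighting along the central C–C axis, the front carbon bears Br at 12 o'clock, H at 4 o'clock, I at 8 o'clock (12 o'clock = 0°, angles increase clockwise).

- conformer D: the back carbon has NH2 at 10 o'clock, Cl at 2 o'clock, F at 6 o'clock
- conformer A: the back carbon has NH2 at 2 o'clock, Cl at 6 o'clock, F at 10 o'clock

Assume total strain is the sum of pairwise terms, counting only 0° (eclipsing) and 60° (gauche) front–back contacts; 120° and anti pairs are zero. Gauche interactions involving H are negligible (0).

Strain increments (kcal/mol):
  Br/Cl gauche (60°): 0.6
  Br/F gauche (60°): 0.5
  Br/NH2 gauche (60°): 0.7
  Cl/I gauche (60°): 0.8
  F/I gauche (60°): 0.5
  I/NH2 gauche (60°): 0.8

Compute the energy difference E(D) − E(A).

D (staggered): Br–NH2 gauche, Br–Cl gauche, I–NH2 gauche, I–F gauche; 0.7 + 0.6 + 0.8 + 0.5 = 2.6 kcal/mol.
A (staggered): Br–NH2 gauche, Br–F gauche, I–Cl gauche, I–F gauche; 0.7 + 0.5 + 0.8 + 0.5 = 2.5 kcal/mol.
E(D) − E(A) = 2.6 − 2.5 = +0.1 kcal/mol.

+0.1 kcal/mol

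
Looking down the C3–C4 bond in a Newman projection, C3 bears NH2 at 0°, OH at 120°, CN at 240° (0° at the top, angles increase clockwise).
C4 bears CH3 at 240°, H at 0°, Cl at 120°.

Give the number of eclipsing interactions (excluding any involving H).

Non-H eclipsing pairs: OH(120°)/Cl(120°); CN(240°)/CH3(240°) — 2 interactions.

2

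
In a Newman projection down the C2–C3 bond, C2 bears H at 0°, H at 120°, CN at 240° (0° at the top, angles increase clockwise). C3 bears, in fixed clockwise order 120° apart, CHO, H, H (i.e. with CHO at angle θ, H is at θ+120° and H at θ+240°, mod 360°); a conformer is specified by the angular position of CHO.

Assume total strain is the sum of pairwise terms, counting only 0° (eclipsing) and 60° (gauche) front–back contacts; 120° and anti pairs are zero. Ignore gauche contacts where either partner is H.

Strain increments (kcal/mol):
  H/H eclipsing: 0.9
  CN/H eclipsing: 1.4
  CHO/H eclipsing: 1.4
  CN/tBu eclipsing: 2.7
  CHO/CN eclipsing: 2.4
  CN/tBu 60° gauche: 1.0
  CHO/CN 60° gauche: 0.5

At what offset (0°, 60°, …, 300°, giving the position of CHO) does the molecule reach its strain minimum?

CHO at 0° (eclipsed): H–CHO eclipsed, H–H eclipsed, CN–H eclipsed; 1.4 + 0.9 + 1.4 = 3.7 kcal/mol.
CHO at 60° (staggered): no non-H gauche contacts → 0.0 kcal/mol.
CHO at 120° (eclipsed): H–H eclipsed, H–CHO eclipsed, CN–H eclipsed; 0.9 + 1.4 + 1.4 = 3.7 kcal/mol.
CHO at 180° (staggered): CN–CHO gauche; 0.5 = 0.5 kcal/mol.
CHO at 240° (eclipsed): H–H eclipsed, H–H eclipsed, CN–CHO eclipsed; 0.9 + 0.9 + 2.4 = 4.2 kcal/mol.
CHO at 300° (staggered): CN–CHO gauche; 0.5 = 0.5 kcal/mol.
The minimum (0.0 kcal/mol) occurs with CHO at 60°.

60°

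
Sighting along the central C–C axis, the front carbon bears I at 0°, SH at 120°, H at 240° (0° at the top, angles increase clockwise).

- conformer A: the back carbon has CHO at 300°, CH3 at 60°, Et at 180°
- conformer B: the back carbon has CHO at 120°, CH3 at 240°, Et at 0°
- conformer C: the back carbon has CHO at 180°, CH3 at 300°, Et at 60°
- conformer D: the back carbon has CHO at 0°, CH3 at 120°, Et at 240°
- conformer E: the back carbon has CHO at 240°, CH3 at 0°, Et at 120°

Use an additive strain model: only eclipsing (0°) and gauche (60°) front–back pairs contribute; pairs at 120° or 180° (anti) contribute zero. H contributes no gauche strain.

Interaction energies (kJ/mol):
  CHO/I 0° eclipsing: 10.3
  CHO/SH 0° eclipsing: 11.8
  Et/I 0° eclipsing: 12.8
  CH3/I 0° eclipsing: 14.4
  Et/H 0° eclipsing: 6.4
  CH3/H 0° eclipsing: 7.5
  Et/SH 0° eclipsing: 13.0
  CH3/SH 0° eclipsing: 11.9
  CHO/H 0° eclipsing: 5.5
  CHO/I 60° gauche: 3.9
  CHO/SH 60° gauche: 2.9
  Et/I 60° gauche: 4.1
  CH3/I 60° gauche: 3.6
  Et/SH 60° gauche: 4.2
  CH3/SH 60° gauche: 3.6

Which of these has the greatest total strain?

A is staggered. I at 0° is gauche with CHO at 300° (3.9); I at 0° is gauche with CH3 at 60° (3.6); SH at 120° is gauche with CH3 at 60° (3.6); SH at 120° is gauche with Et at 180° (4.2). Total 15.3 kJ/mol.
B is eclipsed. I at 0° is eclipsed with Et at 0° (12.8); SH at 120° is eclipsed with CHO at 120° (11.8); H at 240° is eclipsed with CH3 at 240° (7.5). Total 32.1 kJ/mol.
C is staggered. I at 0° is gauche with CH3 at 300° (3.6); I at 0° is gauche with Et at 60° (4.1); SH at 120° is gauche with CHO at 180° (2.9); SH at 120° is gauche with Et at 60° (4.2). Total 14.8 kJ/mol.
D is eclipsed. I at 0° is eclipsed with CHO at 0° (10.3); SH at 120° is eclipsed with CH3 at 120° (11.9); H at 240° is eclipsed with Et at 240° (6.4). Total 28.6 kJ/mol.
E is eclipsed. I at 0° is eclipsed with CH3 at 0° (14.4); SH at 120° is eclipsed with Et at 120° (13.0); H at 240° is eclipsed with CHO at 240° (5.5). Total 32.9 kJ/mol.
E has the highest total (32.9 kJ/mol).

E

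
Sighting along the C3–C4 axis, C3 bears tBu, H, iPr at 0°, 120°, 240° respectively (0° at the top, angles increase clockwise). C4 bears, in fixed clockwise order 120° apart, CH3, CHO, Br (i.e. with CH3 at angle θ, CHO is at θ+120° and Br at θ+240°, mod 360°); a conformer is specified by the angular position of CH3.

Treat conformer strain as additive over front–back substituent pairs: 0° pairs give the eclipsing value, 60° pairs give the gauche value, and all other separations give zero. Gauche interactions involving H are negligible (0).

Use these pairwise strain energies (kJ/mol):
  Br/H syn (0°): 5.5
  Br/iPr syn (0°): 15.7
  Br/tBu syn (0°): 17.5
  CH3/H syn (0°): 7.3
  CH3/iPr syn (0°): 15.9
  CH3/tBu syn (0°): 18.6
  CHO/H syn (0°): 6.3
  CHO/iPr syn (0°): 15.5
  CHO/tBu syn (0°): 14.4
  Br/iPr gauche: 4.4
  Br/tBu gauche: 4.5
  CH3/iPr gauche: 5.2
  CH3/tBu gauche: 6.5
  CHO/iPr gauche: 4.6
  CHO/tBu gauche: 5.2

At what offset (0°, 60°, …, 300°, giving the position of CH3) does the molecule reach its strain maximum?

CH3 at 0° (eclipsed): tBu–CH3 eclipsed, H–CHO eclipsed, iPr–Br eclipsed; 18.6 + 6.3 + 15.7 = 40.6 kJ/mol.
CH3 at 60° (staggered): tBu–CH3 gauche, tBu–Br gauche, iPr–CHO gauche, iPr–Br gauche; 6.5 + 4.5 + 4.6 + 4.4 = 20.0 kJ/mol.
CH3 at 120° (eclipsed): tBu–Br eclipsed, H–CH3 eclipsed, iPr–CHO eclipsed; 17.5 + 7.3 + 15.5 = 40.3 kJ/mol.
CH3 at 180° (staggered): tBu–CHO gauche, tBu–Br gauche, iPr–CH3 gauche, iPr–CHO gauche; 5.2 + 4.5 + 5.2 + 4.6 = 19.5 kJ/mol.
CH3 at 240° (eclipsed): tBu–CHO eclipsed, H–Br eclipsed, iPr–CH3 eclipsed; 14.4 + 5.5 + 15.9 = 35.8 kJ/mol.
CH3 at 300° (staggered): tBu–CH3 gauche, tBu–CHO gauche, iPr–CH3 gauche, iPr–Br gauche; 6.5 + 5.2 + 5.2 + 4.4 = 21.3 kJ/mol.
The maximum (40.6 kJ/mol) occurs with CH3 at 0°.

0°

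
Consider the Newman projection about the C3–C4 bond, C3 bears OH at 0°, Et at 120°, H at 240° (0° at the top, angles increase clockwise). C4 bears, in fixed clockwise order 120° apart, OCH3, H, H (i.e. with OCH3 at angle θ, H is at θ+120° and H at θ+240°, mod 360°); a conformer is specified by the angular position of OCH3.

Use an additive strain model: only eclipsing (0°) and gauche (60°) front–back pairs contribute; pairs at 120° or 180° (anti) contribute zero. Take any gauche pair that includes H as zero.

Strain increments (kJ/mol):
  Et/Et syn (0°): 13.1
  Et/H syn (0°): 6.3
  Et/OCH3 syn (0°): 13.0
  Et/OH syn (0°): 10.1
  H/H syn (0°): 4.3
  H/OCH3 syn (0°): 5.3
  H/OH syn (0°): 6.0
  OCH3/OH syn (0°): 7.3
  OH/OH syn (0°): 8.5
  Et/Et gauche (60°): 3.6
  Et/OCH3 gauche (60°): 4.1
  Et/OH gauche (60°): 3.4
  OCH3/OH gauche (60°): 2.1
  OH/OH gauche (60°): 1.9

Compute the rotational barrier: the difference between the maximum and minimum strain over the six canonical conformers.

OCH3 at 0° (eclipsed): OH(0°)/OCH3(0°) eclipsed 7.3; Et(120°)/H(120°) eclipsed 6.3; H(240°)/H(240°) eclipsed 4.3 → 17.9 kJ/mol.
OCH3 at 60° (staggered): OH(0°)/OCH3(60°) gauche 2.1; Et(120°)/OCH3(60°) gauche 4.1 → 6.2 kJ/mol.
OCH3 at 120° (eclipsed): OH(0°)/H(0°) eclipsed 6.0; Et(120°)/OCH3(120°) eclipsed 13.0; H(240°)/H(240°) eclipsed 4.3 → 23.3 kJ/mol.
OCH3 at 180° (staggered): Et(120°)/OCH3(180°) gauche 4.1 → 4.1 kJ/mol.
OCH3 at 240° (eclipsed): OH(0°)/H(0°) eclipsed 6.0; Et(120°)/H(120°) eclipsed 6.3; H(240°)/OCH3(240°) eclipsed 5.3 → 17.6 kJ/mol.
OCH3 at 300° (staggered): OH(0°)/OCH3(300°) gauche 2.1 → 2.1 kJ/mol.
Max at 120° (23.3 kJ/mol), min at 300° (2.1 kJ/mol); barrier = 21.2 kJ/mol.

21.2 kJ/mol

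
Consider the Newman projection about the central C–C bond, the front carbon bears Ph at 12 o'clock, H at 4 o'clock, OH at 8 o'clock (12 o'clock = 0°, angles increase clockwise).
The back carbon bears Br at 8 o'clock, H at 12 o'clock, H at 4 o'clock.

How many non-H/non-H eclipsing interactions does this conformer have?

Non-H eclipsing pairs: OH(240°)/Br(240°) — 1 interaction.

1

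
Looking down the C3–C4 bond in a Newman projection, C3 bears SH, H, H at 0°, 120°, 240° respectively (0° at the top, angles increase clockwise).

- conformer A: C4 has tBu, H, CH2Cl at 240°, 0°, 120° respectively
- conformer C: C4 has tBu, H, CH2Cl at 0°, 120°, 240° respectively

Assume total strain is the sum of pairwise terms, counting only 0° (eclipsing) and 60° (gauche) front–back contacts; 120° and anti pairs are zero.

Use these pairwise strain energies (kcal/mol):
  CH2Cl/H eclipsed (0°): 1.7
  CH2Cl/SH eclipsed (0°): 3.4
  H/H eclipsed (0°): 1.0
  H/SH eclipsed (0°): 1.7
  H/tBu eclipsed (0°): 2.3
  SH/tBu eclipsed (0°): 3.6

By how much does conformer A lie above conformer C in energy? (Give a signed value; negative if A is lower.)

A (eclipsed): SH–H eclipsed, H–CH2Cl eclipsed, H–tBu eclipsed; 1.7 + 1.7 + 2.3 = 5.7 kcal/mol.
C (eclipsed): SH–tBu eclipsed, H–H eclipsed, H–CH2Cl eclipsed; 3.6 + 1.0 + 1.7 = 6.3 kcal/mol.
E(A) − E(C) = 5.7 − 6.3 = -0.6 kcal/mol.

-0.6 kcal/mol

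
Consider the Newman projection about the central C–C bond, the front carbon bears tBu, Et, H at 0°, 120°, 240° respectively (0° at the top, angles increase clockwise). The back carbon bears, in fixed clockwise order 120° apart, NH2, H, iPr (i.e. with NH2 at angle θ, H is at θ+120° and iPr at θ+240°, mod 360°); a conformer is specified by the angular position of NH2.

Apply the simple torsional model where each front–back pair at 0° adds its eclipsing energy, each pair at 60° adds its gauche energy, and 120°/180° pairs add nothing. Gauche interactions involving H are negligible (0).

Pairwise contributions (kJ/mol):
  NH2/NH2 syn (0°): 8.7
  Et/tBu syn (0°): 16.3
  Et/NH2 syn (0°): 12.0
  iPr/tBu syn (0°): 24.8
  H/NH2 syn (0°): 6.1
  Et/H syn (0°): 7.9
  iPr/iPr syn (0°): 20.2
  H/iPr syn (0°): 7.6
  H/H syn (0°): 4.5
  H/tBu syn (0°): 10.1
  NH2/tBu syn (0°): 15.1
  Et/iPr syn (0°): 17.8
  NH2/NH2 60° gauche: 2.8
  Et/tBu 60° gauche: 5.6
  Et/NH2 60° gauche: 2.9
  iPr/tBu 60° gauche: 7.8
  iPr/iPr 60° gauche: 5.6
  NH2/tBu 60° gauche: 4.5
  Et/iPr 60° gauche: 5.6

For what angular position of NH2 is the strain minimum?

NH2 at 0° (eclipsed): tBu(0°)/NH2(0°) eclipsed 15.1; Et(120°)/H(120°) eclipsed 7.9; H(240°)/iPr(240°) eclipsed 7.6 → 30.6 kJ/mol.
NH2 at 60° (staggered): tBu(0°)/NH2(60°) gauche 4.5; tBu(0°)/iPr(300°) gauche 7.8; Et(120°)/NH2(60°) gauche 2.9 → 15.2 kJ/mol.
NH2 at 120° (eclipsed): tBu(0°)/iPr(0°) eclipsed 24.8; Et(120°)/NH2(120°) eclipsed 12.0; H(240°)/H(240°) eclipsed 4.5 → 41.3 kJ/mol.
NH2 at 180° (staggered): tBu(0°)/iPr(60°) gauche 7.8; Et(120°)/NH2(180°) gauche 2.9; Et(120°)/iPr(60°) gauche 5.6 → 16.3 kJ/mol.
NH2 at 240° (eclipsed): tBu(0°)/H(0°) eclipsed 10.1; Et(120°)/iPr(120°) eclipsed 17.8; H(240°)/NH2(240°) eclipsed 6.1 → 34.0 kJ/mol.
NH2 at 300° (staggered): tBu(0°)/NH2(300°) gauche 4.5; Et(120°)/iPr(180°) gauche 5.6 → 10.1 kJ/mol.
The minimum (10.1 kJ/mol) occurs with NH2 at 300°.

300°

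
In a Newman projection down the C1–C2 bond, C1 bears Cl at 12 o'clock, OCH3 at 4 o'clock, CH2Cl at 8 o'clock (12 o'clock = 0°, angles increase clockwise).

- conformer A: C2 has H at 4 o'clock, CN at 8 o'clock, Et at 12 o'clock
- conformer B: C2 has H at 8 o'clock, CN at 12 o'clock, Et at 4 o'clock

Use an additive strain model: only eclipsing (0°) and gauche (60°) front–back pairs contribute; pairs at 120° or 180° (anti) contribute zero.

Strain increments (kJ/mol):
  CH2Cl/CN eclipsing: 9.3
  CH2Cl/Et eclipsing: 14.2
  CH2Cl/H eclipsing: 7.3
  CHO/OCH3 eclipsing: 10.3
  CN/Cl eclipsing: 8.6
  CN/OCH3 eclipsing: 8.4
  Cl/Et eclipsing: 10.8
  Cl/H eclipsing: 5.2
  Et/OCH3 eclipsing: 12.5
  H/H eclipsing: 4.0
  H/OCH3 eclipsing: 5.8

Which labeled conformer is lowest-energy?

A (eclipsed): Cl(0°)/Et(0°) eclipsed 10.8; OCH3(120°)/H(120°) eclipsed 5.8; CH2Cl(240°)/CN(240°) eclipsed 9.3 → 25.9 kJ/mol.
B (eclipsed): Cl(0°)/CN(0°) eclipsed 8.6; OCH3(120°)/Et(120°) eclipsed 12.5; CH2Cl(240°)/H(240°) eclipsed 7.3 → 28.4 kJ/mol.
A has the lowest total (25.9 kJ/mol).

A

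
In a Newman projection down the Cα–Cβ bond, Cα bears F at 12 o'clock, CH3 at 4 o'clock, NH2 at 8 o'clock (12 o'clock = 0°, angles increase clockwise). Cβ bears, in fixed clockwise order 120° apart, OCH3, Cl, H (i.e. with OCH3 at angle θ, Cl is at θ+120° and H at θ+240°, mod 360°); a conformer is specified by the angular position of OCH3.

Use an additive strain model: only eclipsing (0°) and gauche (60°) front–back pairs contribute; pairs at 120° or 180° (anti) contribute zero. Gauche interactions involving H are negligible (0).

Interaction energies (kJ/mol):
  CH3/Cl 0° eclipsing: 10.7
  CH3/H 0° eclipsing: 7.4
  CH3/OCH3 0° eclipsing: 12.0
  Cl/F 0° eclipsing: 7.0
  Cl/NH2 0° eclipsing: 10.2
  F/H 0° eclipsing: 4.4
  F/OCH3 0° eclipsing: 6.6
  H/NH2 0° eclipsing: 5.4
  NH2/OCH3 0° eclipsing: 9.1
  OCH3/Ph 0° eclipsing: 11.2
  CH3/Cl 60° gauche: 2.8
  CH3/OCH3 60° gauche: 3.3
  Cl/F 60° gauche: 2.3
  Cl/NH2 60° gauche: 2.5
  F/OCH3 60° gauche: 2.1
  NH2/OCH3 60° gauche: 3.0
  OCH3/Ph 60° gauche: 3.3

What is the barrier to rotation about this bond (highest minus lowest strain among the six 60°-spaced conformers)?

16.4 kJ/mol

OCH3 at 0° is eclipsed. F at 0° is eclipsed with OCH3 at 0° (6.6); CH3 at 120° is eclipsed with Cl at 120° (10.7); NH2 at 240° is eclipsed with H at 240° (5.4). Total 22.7 kJ/mol.
OCH3 at 60° is staggered. F at 0° is gauche with OCH3 at 60° (2.1); CH3 at 120° is gauche with OCH3 at 60° (3.3); CH3 at 120° is gauche with Cl at 180° (2.8); NH2 at 240° is gauche with Cl at 180° (2.5). Total 10.7 kJ/mol.
OCH3 at 120° is eclipsed. F at 0° is eclipsed with H at 0° (4.4); CH3 at 120° is eclipsed with OCH3 at 120° (12.0); NH2 at 240° is eclipsed with Cl at 240° (10.2). Total 26.6 kJ/mol.
OCH3 at 180° is staggered. F at 0° is gauche with Cl at 300° (2.3); CH3 at 120° is gauche with OCH3 at 180° (3.3); NH2 at 240° is gauche with OCH3 at 180° (3.0); NH2 at 240° is gauche with Cl at 300° (2.5). Total 11.1 kJ/mol.
OCH3 at 240° is eclipsed. F at 0° is eclipsed with Cl at 0° (7.0); CH3 at 120° is eclipsed with H at 120° (7.4); NH2 at 240° is eclipsed with OCH3 at 240° (9.1). Total 23.5 kJ/mol.
OCH3 at 300° is staggered. F at 0° is gauche with OCH3 at 300° (2.1); F at 0° is gauche with Cl at 60° (2.3); CH3 at 120° is gauche with Cl at 60° (2.8); NH2 at 240° is gauche with OCH3 at 300° (3.0). Total 10.2 kJ/mol.
Max at 120° (26.6 kJ/mol), min at 300° (10.2 kJ/mol); barrier = 16.4 kJ/mol.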